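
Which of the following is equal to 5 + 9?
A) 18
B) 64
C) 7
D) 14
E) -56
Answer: D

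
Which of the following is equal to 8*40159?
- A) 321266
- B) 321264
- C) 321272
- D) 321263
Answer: C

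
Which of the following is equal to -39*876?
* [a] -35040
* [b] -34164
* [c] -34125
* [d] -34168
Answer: b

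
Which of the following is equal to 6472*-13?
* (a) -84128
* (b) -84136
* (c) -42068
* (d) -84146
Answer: b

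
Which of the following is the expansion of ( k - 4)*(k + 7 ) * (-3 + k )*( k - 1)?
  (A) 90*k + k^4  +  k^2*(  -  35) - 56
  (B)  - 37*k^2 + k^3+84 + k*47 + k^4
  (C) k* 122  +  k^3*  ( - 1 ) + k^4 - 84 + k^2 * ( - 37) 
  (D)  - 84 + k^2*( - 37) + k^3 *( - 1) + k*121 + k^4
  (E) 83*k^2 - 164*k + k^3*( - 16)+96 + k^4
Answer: D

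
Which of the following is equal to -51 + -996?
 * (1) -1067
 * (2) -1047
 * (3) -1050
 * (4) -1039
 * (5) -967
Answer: 2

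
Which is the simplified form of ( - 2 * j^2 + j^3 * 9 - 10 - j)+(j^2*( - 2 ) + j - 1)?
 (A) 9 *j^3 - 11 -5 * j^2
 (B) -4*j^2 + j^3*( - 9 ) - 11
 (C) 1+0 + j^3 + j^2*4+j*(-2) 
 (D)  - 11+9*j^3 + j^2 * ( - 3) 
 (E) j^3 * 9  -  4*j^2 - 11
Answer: E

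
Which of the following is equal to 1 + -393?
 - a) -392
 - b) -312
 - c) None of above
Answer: a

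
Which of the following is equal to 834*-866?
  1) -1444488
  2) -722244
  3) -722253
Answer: 2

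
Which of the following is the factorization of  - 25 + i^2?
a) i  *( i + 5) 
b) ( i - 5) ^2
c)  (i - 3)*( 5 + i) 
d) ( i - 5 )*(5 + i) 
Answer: d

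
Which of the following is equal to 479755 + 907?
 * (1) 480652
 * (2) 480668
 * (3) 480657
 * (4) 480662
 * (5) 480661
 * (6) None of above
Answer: 4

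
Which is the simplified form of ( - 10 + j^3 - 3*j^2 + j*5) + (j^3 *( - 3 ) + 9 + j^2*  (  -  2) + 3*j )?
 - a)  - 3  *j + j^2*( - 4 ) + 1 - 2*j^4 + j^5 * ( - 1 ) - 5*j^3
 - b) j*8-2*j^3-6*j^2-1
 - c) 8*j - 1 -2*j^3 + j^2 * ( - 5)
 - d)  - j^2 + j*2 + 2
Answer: c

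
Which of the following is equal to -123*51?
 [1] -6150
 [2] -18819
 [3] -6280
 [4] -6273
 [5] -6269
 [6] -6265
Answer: 4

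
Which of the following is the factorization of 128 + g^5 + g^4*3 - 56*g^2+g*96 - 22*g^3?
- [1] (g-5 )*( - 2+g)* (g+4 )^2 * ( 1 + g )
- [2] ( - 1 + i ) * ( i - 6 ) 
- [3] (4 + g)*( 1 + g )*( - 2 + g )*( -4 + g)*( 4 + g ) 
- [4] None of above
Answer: 3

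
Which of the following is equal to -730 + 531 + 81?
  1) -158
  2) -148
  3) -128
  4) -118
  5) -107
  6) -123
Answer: 4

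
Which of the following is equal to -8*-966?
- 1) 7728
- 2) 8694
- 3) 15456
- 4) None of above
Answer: 1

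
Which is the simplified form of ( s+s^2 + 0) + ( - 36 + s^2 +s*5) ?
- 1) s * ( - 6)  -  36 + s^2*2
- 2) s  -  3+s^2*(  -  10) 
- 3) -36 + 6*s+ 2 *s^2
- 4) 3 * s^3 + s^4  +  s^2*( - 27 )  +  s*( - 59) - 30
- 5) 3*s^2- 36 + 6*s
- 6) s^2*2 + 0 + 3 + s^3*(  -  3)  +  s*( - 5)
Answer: 3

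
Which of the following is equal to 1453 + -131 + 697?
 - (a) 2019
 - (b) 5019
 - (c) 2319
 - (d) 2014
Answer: a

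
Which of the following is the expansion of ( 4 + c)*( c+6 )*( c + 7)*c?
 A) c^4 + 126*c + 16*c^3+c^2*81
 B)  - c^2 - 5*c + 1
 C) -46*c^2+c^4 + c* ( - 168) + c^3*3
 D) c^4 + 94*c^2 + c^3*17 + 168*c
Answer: D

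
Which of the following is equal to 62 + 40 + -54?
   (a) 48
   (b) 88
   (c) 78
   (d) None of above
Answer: a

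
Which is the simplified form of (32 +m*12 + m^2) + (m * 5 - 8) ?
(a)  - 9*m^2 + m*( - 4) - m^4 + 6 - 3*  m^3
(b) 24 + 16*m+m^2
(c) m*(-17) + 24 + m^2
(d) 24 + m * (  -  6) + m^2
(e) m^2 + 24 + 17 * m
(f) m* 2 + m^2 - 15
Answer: e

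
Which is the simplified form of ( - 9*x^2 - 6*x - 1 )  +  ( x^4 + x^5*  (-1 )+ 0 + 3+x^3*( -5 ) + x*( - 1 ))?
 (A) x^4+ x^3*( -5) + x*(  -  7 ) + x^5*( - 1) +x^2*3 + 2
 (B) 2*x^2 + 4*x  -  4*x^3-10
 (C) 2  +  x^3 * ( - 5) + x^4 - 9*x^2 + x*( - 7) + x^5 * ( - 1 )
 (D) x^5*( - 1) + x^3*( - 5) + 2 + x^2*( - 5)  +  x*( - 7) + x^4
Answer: C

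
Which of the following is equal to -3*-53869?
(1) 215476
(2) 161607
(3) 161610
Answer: 2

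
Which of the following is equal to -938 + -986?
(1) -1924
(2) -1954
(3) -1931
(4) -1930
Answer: 1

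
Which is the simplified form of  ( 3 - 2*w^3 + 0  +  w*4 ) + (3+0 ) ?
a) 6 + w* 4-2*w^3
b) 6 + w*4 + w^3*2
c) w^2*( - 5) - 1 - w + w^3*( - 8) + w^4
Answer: a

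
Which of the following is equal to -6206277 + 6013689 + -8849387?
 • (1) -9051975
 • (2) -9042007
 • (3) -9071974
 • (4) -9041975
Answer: 4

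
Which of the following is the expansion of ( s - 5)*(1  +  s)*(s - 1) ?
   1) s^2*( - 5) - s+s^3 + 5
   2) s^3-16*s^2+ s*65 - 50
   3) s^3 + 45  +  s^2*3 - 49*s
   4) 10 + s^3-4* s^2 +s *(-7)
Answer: 1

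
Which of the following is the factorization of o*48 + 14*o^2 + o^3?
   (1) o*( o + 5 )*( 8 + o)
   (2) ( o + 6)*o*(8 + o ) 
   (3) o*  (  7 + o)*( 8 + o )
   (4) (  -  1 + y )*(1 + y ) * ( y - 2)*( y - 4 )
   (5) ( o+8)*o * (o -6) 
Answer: 2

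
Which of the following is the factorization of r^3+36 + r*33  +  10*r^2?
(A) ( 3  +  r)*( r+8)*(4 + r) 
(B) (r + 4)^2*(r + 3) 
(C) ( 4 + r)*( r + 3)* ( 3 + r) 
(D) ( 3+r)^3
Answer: C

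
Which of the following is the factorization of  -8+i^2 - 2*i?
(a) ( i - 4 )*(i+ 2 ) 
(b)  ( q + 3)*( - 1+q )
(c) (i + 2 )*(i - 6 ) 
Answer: a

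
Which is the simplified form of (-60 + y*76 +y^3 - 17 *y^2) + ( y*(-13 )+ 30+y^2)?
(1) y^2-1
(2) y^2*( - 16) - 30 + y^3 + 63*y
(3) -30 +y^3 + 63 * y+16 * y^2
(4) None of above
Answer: 2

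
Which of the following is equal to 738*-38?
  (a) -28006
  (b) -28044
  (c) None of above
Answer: b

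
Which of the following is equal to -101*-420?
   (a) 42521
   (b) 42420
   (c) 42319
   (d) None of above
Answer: b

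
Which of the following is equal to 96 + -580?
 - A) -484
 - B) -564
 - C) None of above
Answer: A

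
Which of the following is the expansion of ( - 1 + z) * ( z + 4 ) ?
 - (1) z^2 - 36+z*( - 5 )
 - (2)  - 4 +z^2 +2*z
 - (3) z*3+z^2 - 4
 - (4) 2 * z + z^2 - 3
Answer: 3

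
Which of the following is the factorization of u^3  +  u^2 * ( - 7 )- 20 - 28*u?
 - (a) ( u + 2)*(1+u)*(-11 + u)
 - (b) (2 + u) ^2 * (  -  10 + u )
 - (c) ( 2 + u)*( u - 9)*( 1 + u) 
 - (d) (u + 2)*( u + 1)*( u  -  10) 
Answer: d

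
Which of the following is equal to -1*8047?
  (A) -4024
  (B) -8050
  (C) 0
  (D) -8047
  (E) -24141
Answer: D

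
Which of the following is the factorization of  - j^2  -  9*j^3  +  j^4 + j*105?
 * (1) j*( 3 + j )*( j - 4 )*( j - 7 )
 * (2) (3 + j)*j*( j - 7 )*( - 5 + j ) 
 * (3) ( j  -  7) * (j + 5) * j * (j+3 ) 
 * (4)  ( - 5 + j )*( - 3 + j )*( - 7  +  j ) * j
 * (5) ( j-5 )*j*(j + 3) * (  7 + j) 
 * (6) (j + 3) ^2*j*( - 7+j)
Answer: 2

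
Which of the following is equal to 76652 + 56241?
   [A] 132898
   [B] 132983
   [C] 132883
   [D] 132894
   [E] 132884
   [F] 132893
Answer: F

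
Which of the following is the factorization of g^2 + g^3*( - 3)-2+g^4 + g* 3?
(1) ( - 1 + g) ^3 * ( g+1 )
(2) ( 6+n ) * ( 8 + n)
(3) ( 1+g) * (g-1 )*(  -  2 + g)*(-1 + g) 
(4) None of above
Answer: 3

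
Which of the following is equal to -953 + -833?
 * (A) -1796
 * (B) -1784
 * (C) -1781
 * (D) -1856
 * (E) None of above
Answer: E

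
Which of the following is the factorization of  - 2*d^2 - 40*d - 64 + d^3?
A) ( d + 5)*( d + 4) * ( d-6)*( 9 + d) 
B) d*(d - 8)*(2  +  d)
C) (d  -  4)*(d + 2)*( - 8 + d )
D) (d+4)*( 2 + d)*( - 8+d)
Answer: D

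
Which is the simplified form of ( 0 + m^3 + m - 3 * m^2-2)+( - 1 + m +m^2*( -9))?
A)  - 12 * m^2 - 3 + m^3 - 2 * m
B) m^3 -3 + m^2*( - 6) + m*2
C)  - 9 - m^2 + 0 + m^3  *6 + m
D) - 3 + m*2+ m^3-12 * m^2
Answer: D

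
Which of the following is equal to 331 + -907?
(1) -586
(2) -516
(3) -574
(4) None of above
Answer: 4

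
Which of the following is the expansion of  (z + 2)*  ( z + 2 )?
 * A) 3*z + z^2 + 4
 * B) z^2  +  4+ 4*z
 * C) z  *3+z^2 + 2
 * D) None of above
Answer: B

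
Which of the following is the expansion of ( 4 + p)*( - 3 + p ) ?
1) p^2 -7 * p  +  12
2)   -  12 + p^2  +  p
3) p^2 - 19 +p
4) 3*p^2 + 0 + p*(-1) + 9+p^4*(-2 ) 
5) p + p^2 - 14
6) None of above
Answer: 2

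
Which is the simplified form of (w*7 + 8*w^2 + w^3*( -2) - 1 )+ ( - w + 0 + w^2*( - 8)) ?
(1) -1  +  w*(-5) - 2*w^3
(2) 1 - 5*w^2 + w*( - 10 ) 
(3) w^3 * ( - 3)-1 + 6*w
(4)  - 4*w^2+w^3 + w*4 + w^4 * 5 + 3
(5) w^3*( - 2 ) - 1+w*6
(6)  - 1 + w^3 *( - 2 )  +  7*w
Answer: 5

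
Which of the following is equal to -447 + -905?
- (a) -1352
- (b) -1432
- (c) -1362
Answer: a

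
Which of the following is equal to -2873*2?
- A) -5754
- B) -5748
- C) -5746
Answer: C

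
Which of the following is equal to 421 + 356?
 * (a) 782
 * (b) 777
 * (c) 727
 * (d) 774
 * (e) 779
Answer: b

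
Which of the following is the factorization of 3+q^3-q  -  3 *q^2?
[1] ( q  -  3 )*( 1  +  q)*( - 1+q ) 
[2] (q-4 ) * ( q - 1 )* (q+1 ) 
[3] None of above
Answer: 1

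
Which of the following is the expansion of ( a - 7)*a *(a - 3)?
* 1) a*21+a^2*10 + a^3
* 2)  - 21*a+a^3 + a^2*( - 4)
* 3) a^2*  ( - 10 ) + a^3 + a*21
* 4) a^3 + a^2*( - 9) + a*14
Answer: 3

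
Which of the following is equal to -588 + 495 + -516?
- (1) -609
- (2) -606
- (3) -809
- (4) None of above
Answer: 1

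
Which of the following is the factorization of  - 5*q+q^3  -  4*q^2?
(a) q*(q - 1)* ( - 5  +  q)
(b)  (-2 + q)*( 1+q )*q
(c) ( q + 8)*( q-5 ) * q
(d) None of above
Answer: d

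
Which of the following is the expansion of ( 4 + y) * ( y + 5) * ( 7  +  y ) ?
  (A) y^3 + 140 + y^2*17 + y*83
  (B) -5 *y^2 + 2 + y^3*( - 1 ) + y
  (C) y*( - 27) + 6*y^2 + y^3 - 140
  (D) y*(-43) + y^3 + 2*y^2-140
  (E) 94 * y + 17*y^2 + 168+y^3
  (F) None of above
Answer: F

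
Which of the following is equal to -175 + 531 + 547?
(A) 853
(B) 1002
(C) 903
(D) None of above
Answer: C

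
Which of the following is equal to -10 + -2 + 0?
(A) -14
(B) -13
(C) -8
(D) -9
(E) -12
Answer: E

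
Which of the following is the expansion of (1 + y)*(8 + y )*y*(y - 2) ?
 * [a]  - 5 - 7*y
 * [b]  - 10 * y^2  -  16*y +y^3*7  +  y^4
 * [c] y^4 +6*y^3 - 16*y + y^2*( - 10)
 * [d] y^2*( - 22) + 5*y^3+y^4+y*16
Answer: b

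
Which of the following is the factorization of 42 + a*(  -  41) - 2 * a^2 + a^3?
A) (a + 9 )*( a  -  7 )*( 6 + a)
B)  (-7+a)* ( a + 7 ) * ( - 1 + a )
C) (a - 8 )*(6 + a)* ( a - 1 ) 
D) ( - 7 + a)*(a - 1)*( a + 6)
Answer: D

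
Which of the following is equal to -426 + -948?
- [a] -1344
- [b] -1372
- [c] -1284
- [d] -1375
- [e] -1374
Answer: e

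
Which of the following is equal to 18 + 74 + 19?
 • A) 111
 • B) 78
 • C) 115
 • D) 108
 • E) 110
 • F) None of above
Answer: A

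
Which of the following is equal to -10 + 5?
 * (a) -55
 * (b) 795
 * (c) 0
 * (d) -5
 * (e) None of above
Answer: d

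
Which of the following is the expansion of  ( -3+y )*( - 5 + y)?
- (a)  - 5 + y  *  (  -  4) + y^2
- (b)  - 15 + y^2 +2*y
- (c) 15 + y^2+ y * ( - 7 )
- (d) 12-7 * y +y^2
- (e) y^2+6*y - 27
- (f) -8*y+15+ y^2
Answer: f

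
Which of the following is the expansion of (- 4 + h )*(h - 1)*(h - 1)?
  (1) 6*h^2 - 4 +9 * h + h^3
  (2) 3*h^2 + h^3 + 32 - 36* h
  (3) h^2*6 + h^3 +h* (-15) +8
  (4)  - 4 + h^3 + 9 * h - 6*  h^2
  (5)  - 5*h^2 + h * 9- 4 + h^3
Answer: 4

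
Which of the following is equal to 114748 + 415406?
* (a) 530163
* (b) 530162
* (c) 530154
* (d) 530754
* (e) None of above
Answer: c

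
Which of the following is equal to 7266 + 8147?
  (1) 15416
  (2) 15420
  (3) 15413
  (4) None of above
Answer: 3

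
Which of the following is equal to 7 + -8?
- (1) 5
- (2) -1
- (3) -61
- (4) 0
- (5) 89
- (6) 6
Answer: 2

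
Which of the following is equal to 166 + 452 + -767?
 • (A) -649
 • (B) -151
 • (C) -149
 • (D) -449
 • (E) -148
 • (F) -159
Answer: C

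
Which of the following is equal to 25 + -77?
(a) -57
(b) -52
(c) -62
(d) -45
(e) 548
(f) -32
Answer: b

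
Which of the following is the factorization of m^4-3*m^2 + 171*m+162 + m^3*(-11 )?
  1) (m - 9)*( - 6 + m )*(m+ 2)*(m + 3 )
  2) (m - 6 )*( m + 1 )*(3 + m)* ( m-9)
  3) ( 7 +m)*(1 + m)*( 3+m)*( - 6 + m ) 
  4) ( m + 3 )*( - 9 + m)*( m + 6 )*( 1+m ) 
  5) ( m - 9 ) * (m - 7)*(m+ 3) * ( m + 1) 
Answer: 2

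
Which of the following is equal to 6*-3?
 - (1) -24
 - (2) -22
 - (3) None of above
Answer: 3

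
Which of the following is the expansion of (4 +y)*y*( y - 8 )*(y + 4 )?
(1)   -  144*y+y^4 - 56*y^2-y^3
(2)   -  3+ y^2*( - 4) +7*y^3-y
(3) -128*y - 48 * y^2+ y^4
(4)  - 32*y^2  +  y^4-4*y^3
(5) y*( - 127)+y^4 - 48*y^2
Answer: 3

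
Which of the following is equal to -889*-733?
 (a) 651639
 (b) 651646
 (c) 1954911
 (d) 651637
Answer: d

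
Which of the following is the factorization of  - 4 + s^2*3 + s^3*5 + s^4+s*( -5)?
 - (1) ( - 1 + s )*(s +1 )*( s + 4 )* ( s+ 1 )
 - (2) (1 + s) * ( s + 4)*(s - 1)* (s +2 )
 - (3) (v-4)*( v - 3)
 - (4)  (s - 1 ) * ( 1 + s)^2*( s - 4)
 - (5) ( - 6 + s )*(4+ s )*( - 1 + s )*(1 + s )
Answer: 1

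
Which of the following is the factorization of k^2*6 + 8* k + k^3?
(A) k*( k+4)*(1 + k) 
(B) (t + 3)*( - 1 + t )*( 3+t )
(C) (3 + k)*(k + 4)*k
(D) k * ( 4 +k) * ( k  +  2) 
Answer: D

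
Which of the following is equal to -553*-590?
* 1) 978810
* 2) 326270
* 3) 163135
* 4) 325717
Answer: 2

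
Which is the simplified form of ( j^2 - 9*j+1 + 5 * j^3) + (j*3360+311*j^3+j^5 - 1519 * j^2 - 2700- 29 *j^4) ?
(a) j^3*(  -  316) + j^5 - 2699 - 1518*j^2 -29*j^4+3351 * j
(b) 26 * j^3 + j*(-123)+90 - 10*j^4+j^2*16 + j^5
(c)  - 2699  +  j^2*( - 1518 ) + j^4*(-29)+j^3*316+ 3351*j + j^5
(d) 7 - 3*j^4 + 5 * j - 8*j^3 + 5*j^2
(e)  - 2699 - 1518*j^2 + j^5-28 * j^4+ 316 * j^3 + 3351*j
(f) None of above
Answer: c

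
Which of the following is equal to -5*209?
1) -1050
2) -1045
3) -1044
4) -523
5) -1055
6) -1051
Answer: 2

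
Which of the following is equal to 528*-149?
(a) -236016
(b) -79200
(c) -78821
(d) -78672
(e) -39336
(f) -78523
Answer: d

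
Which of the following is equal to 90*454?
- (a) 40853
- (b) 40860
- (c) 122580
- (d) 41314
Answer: b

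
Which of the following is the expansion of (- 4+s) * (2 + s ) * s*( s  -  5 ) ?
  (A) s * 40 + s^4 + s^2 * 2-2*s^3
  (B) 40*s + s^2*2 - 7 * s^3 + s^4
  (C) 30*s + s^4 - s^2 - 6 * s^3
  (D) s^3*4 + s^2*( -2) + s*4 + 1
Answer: B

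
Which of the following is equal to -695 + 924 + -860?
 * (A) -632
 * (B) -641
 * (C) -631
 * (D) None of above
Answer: C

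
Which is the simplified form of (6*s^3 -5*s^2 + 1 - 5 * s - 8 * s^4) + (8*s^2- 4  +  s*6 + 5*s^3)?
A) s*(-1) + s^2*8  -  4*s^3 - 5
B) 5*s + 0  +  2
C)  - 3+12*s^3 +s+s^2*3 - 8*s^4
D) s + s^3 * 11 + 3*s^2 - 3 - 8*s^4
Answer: D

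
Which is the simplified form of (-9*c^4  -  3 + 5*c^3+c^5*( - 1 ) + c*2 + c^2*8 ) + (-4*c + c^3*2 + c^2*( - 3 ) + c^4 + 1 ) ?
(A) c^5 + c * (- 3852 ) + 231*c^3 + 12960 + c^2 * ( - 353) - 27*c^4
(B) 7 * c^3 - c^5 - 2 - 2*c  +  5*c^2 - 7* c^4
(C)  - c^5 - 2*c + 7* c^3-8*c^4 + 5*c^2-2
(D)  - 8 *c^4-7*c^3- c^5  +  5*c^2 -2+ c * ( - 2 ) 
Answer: C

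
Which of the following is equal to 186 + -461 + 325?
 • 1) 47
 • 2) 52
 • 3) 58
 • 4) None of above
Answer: 4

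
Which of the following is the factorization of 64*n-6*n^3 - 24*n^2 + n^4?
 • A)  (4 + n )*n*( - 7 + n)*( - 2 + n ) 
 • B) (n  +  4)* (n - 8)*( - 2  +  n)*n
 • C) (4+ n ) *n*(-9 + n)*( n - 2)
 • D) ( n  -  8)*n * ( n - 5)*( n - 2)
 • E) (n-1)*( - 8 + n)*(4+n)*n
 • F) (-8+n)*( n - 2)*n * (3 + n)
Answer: B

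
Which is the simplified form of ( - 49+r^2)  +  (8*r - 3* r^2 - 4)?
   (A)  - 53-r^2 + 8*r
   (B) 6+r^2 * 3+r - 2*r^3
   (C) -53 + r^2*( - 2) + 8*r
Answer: C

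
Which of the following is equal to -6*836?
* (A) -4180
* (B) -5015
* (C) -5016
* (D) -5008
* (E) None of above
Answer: C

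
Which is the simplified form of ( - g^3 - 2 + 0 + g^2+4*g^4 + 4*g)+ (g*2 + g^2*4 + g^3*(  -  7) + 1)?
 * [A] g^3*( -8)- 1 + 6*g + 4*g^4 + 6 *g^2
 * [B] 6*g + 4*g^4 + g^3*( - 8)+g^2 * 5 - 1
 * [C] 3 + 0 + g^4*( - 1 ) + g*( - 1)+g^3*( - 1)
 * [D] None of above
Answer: B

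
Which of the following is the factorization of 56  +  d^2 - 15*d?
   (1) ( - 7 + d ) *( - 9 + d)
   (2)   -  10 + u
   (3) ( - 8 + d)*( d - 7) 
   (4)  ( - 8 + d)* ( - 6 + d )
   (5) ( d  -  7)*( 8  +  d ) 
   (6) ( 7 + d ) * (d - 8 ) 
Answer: 3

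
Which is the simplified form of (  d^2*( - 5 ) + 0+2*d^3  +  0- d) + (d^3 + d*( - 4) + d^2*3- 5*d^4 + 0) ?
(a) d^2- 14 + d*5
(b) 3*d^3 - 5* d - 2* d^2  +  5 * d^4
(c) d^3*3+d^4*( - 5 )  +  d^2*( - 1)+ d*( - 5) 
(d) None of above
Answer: d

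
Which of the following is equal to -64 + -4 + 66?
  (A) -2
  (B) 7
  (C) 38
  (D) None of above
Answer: A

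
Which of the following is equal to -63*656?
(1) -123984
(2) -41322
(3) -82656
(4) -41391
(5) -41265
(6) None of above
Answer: 6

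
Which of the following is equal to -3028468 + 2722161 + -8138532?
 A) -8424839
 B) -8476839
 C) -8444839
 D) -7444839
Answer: C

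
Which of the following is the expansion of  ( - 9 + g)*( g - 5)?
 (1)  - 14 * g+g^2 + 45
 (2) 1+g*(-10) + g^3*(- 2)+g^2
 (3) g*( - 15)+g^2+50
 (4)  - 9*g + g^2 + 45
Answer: 1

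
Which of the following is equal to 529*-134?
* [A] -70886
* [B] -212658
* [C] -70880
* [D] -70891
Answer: A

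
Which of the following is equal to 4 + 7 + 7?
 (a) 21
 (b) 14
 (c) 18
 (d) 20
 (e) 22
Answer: c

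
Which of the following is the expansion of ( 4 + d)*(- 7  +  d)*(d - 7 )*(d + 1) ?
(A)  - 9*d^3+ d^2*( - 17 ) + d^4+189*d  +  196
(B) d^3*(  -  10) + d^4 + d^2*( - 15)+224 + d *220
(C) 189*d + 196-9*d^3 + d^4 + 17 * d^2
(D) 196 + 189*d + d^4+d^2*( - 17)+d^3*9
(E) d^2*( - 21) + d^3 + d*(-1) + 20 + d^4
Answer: A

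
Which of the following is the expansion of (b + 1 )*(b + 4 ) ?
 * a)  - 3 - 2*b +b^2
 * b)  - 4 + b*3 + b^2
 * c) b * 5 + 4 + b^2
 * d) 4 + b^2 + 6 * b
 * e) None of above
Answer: c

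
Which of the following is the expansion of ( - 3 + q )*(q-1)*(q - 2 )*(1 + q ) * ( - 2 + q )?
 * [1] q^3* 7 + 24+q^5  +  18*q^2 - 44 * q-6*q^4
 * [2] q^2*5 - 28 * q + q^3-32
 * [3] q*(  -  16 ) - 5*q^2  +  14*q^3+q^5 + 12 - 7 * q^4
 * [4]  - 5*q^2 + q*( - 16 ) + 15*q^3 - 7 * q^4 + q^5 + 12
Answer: 4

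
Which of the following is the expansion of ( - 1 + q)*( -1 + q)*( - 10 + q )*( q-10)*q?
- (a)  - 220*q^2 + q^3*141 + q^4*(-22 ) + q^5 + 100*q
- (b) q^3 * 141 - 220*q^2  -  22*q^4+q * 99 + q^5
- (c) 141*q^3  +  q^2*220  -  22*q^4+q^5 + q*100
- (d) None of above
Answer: a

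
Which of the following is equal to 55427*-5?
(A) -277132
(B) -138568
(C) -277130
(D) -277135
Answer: D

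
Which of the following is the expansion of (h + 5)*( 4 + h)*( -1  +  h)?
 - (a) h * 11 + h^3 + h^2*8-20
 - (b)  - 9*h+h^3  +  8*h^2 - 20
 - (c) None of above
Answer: a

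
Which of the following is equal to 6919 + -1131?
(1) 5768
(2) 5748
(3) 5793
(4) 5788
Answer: 4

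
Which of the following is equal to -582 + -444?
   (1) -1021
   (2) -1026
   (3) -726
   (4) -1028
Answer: 2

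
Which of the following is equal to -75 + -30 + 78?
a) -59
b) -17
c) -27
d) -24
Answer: c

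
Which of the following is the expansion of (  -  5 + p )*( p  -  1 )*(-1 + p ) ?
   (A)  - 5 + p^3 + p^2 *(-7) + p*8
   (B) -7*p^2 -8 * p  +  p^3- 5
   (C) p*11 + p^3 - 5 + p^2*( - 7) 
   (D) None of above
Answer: C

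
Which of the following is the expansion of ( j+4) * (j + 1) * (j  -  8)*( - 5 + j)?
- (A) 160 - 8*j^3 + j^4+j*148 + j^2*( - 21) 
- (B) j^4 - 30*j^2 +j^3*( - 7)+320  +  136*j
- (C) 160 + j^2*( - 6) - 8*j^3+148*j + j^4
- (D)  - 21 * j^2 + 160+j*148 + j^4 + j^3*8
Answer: A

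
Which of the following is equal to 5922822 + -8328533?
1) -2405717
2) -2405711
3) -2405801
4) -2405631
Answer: 2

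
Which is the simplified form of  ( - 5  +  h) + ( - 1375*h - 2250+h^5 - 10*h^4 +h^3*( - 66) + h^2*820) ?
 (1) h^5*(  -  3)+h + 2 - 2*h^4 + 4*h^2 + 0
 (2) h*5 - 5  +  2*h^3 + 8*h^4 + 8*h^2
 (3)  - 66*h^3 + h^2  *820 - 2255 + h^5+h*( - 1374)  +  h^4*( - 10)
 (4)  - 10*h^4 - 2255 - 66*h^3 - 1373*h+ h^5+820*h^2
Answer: 3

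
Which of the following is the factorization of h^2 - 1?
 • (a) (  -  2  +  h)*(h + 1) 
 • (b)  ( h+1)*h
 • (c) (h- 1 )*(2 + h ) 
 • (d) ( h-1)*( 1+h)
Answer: d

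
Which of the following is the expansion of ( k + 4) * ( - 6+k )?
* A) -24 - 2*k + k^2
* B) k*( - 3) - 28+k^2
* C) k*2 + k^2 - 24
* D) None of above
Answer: A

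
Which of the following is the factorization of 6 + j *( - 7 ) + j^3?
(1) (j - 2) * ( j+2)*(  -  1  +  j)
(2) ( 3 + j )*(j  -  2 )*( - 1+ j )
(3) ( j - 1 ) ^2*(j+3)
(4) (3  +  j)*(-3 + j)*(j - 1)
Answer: 2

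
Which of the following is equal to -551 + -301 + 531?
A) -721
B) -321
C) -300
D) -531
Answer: B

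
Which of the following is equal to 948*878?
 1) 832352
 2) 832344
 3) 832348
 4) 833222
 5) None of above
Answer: 2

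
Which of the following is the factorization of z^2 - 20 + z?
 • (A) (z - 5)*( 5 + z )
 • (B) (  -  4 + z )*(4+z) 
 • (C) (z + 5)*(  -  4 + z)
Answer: C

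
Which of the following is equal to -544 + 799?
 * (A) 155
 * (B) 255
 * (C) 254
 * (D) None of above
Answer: B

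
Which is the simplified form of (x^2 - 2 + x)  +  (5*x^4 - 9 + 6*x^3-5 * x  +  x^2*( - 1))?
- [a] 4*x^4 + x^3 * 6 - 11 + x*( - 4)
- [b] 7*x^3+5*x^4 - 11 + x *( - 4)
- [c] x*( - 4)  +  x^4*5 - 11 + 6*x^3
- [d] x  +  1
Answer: c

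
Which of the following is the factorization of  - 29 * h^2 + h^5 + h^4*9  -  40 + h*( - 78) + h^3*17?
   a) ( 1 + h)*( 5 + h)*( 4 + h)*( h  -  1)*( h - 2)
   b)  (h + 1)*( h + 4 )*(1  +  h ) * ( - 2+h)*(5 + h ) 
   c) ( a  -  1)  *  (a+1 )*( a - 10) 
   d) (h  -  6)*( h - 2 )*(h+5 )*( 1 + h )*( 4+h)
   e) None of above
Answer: b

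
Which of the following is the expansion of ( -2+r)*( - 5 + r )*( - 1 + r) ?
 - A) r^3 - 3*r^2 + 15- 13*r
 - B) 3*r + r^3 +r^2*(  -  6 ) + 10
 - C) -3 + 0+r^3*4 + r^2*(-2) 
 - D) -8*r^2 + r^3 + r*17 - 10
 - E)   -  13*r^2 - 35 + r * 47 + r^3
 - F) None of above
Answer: D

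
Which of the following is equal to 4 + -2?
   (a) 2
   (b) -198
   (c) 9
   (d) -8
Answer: a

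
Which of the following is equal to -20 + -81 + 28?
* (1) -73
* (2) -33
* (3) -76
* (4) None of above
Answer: 1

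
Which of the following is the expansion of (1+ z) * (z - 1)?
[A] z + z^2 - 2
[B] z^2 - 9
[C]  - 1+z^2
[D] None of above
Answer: C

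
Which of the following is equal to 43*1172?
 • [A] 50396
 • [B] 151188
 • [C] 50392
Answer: A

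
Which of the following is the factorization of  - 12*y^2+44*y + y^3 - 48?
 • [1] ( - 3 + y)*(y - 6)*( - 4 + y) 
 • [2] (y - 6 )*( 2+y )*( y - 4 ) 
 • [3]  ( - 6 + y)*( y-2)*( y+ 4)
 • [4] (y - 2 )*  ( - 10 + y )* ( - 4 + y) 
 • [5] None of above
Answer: 5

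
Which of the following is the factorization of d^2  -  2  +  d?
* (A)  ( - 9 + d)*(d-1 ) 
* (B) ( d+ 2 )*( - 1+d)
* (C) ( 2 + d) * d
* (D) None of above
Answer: B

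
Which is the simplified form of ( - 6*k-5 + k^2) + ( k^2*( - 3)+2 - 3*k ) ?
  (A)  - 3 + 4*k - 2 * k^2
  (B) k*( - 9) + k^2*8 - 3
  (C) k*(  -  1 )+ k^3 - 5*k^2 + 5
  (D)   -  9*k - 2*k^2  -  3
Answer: D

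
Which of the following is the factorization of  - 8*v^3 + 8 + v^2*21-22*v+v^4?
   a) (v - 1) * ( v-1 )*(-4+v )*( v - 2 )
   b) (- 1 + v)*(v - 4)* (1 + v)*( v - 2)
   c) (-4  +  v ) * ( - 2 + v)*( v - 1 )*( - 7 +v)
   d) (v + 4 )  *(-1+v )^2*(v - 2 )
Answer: a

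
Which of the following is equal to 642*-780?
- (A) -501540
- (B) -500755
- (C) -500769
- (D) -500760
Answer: D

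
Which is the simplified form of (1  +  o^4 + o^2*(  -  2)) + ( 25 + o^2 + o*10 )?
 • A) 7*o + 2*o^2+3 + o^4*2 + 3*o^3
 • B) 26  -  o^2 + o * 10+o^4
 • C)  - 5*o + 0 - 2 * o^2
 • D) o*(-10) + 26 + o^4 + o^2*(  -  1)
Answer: B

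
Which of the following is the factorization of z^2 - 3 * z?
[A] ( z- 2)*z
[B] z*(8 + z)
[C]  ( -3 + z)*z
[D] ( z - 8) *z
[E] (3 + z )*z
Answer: C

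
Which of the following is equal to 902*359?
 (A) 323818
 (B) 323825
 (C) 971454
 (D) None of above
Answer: A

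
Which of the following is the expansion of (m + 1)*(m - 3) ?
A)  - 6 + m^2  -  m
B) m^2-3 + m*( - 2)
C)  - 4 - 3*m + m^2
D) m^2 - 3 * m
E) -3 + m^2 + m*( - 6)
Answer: B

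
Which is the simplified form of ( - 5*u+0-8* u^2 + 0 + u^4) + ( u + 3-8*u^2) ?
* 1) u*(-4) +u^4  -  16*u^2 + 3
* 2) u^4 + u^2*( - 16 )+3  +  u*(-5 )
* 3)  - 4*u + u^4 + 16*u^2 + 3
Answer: 1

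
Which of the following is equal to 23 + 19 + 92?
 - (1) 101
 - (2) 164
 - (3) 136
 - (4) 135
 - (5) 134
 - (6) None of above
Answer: 5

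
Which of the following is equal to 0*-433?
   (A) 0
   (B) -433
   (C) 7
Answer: A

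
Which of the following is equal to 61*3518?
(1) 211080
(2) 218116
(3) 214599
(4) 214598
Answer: 4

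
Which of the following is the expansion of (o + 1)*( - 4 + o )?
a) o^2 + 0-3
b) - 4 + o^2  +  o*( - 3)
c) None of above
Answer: b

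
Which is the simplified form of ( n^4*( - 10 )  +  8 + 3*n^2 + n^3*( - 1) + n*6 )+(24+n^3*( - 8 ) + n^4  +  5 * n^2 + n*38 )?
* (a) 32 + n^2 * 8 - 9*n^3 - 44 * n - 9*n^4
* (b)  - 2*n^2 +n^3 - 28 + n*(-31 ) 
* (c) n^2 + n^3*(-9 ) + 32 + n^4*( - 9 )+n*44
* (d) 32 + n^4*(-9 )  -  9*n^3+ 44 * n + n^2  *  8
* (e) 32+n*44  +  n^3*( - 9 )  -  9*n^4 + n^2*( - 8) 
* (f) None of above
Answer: d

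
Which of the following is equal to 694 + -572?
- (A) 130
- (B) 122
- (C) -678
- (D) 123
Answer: B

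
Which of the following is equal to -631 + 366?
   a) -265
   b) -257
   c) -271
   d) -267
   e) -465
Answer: a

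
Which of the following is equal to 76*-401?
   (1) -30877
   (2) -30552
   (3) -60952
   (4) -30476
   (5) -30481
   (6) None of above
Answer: 4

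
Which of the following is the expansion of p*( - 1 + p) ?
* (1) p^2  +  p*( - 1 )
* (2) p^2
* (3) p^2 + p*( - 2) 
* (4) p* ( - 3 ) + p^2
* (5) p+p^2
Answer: 1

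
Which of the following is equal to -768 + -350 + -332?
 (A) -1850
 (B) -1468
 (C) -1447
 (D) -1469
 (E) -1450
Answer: E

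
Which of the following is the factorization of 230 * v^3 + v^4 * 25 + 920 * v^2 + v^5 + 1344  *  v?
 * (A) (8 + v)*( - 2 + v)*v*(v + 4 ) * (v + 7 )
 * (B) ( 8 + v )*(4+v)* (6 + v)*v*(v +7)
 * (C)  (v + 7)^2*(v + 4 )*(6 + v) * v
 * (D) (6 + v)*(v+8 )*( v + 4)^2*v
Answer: B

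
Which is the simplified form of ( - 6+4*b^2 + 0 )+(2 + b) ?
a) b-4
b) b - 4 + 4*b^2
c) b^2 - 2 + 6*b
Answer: b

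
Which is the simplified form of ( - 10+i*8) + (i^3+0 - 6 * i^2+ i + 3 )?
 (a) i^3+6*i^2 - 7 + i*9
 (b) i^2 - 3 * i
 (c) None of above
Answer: c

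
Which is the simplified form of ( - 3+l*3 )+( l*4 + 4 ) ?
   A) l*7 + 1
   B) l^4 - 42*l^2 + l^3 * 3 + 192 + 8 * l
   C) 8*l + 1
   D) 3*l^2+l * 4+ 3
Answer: A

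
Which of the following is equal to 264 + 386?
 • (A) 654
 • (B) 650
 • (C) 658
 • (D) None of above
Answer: B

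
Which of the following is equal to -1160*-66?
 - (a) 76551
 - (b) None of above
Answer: b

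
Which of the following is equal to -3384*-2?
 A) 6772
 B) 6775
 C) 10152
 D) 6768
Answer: D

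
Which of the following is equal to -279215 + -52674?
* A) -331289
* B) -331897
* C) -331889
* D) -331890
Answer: C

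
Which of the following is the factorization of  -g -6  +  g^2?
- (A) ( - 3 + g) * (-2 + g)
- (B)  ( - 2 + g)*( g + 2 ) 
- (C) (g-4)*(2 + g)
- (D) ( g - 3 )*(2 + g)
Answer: D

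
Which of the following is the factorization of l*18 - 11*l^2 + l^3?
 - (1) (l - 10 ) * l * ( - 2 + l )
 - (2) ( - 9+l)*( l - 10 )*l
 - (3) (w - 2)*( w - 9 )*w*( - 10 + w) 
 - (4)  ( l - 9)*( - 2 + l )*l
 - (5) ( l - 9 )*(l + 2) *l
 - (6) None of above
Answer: 4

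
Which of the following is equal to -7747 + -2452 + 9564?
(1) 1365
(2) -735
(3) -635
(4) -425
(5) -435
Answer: 3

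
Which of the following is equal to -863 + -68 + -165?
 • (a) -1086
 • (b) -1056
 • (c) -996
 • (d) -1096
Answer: d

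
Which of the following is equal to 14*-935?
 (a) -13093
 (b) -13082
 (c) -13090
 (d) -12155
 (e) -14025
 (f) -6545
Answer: c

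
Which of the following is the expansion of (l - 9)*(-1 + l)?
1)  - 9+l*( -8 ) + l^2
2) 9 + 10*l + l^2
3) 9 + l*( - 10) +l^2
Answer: 3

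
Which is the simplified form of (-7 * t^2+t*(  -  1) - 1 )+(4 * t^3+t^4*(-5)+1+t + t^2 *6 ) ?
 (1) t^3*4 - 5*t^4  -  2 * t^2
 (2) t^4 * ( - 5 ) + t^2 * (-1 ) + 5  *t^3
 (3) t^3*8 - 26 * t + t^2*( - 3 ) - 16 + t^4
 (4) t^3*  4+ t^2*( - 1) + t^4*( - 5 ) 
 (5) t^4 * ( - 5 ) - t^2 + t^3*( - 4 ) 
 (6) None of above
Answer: 4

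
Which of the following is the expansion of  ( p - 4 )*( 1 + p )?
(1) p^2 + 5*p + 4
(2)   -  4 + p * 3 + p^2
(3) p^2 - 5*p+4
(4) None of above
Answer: 4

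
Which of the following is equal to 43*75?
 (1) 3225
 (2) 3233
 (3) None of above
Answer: 1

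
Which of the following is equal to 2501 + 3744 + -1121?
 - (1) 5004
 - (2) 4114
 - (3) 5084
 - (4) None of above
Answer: 4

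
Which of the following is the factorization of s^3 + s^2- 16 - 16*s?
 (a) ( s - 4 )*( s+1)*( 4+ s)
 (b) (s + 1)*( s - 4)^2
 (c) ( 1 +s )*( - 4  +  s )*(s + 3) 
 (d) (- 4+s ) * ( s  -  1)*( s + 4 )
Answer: a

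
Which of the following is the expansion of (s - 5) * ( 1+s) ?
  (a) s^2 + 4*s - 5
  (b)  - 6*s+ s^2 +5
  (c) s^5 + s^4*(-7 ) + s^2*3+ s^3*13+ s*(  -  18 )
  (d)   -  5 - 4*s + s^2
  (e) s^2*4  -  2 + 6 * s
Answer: d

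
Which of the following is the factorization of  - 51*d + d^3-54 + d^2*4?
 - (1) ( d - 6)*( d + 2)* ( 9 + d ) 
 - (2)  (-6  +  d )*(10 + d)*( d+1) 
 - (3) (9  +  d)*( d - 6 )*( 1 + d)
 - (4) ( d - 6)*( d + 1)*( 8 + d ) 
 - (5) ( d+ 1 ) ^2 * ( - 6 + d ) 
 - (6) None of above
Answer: 3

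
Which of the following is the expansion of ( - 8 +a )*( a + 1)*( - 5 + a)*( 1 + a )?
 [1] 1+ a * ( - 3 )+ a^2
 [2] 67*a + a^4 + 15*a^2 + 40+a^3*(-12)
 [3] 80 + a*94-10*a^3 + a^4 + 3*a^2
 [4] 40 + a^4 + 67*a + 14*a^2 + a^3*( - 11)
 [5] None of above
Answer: 5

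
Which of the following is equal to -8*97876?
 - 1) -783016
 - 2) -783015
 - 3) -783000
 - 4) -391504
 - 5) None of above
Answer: 5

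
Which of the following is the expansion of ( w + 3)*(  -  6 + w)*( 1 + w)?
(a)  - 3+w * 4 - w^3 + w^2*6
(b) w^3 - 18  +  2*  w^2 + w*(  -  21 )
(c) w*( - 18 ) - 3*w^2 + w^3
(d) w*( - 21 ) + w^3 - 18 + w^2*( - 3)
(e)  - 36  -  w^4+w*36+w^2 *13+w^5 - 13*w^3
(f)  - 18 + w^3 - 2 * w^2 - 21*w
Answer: f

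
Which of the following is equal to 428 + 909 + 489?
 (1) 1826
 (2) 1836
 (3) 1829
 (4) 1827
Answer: 1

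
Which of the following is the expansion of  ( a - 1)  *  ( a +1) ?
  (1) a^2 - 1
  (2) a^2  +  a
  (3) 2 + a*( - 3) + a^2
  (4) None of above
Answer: 1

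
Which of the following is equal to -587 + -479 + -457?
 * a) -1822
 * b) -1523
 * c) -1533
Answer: b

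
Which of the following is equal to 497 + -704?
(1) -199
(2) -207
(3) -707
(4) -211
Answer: 2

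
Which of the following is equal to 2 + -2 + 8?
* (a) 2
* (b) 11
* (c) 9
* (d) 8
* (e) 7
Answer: d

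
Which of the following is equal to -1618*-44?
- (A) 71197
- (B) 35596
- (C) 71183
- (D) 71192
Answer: D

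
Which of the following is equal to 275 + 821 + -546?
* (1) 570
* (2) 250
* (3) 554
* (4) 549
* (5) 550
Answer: 5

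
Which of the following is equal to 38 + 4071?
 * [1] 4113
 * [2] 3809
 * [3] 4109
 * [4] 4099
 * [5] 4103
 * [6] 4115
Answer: 3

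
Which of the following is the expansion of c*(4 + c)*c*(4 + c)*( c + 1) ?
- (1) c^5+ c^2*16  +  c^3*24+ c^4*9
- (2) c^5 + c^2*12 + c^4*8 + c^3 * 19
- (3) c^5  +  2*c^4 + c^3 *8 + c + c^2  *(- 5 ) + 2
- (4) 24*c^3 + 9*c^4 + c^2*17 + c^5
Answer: 1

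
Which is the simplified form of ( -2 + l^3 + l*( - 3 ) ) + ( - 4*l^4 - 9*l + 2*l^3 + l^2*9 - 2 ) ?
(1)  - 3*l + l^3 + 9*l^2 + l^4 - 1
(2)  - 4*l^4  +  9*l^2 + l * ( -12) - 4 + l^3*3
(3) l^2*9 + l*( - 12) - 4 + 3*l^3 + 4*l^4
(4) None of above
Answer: 2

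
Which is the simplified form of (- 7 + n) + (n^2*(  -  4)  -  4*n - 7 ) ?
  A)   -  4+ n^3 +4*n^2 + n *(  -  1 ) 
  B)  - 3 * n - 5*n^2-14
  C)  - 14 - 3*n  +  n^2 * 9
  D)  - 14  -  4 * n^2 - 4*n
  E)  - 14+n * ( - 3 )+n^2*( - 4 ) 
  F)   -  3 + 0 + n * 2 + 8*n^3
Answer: E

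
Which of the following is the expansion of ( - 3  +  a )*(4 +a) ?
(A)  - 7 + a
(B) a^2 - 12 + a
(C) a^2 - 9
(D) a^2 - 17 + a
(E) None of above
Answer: B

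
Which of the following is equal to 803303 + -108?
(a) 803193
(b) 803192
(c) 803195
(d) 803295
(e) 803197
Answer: c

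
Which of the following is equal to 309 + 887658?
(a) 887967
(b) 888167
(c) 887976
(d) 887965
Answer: a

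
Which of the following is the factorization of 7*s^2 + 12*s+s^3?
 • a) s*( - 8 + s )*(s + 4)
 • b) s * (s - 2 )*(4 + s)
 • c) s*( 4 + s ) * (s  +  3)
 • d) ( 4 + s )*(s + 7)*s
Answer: c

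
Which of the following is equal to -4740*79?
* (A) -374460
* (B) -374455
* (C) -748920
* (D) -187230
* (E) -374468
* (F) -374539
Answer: A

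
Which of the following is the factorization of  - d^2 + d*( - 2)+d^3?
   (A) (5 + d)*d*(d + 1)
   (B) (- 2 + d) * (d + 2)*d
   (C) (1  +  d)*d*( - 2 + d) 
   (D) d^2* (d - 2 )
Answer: C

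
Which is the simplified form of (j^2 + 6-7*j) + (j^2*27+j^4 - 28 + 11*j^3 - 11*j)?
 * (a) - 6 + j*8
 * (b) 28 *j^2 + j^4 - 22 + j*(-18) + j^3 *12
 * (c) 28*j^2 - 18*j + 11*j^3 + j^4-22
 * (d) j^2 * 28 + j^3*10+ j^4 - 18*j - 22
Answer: c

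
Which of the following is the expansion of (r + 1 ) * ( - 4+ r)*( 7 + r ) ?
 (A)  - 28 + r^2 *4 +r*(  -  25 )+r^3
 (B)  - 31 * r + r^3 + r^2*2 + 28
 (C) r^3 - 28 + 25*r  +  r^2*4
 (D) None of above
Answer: A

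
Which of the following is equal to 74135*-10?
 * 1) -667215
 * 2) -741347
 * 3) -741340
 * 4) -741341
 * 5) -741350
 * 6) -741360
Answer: 5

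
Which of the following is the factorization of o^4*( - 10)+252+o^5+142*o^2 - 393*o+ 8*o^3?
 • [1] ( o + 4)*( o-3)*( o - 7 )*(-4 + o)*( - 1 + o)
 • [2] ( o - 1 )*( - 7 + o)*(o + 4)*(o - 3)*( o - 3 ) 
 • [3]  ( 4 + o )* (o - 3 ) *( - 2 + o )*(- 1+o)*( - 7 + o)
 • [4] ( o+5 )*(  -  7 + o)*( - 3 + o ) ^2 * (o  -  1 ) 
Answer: 2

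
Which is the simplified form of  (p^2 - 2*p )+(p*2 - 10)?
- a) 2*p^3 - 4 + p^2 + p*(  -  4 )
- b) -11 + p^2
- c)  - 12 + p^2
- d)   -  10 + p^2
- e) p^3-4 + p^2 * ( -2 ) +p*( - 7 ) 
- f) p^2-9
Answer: d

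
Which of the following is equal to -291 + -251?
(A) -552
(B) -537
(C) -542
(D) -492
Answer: C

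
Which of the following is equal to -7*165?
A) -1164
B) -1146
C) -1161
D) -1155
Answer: D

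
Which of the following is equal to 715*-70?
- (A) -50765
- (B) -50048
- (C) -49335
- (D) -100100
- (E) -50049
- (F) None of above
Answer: F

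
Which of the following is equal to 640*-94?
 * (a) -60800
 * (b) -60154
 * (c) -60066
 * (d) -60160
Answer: d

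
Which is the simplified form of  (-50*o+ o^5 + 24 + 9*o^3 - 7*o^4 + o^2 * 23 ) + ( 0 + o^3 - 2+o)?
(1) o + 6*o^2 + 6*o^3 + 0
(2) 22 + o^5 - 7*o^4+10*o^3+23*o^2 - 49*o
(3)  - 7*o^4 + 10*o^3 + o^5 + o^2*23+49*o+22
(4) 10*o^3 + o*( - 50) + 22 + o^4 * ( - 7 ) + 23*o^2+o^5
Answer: 2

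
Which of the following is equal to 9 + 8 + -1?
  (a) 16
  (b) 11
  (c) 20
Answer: a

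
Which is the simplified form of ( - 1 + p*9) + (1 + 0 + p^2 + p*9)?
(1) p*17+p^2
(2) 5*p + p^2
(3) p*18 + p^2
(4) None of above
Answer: 3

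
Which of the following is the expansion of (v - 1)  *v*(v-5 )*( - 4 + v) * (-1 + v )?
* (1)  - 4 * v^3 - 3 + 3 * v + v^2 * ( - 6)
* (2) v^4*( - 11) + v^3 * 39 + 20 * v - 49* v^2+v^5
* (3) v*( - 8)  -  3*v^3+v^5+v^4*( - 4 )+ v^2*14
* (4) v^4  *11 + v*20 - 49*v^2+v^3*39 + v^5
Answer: 2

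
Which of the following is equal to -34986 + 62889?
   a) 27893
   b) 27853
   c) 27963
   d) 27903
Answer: d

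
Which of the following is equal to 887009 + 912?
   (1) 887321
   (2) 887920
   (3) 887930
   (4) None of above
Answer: 4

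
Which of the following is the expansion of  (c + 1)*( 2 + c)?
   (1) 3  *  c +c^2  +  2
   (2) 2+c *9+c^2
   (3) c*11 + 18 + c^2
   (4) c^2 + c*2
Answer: 1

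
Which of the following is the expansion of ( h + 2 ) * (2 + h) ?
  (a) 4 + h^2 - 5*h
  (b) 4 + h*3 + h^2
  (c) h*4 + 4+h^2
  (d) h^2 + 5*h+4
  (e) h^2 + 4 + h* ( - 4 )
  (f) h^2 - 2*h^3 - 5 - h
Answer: c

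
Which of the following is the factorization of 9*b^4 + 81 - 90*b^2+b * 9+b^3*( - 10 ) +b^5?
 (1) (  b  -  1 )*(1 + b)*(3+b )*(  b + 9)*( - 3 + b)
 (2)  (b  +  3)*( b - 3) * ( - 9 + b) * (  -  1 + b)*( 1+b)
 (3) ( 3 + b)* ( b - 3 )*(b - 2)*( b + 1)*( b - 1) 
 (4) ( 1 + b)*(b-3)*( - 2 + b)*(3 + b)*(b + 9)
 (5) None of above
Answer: 1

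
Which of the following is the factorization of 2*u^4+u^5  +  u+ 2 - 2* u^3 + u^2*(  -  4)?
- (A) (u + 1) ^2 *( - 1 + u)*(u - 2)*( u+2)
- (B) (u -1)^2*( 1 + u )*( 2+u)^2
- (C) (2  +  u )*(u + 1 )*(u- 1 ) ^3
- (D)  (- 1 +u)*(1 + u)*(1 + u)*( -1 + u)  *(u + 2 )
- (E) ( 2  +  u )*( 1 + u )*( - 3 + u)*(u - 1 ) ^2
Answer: D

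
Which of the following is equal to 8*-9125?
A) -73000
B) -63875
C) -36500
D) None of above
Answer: A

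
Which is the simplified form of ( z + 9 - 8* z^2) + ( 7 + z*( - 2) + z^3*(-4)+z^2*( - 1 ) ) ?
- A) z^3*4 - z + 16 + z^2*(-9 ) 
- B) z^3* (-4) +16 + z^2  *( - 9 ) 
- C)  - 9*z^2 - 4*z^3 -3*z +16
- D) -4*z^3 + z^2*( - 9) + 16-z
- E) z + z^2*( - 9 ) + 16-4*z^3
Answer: D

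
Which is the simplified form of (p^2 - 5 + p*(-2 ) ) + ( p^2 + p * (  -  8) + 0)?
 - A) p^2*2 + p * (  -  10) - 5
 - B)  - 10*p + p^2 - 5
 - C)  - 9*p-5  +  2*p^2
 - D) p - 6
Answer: A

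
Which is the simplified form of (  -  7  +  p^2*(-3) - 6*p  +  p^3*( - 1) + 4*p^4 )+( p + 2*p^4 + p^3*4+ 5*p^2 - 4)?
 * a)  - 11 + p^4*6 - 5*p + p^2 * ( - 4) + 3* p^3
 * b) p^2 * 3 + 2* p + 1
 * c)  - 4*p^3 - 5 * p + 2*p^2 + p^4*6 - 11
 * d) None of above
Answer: d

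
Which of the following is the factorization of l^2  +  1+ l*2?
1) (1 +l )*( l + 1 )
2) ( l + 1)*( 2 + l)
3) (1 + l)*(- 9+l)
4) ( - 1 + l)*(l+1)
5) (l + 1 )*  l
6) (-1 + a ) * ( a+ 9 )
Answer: 1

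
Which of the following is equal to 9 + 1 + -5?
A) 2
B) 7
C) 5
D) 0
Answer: C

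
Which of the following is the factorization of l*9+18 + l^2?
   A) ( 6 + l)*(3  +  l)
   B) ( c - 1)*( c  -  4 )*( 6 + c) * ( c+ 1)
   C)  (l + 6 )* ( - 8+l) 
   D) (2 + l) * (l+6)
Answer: A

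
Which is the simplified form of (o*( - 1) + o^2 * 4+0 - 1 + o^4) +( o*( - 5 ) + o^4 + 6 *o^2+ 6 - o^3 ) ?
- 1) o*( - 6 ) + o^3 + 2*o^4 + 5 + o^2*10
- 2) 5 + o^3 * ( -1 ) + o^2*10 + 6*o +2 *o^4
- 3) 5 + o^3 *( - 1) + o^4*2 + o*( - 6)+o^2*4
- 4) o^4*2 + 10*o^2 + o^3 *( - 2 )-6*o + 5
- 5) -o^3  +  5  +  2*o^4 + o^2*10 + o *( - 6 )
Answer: 5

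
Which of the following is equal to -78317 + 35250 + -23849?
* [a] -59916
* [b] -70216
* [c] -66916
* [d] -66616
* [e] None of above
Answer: c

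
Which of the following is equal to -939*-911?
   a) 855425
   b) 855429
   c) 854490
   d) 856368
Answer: b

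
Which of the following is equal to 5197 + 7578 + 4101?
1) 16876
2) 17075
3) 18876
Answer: 1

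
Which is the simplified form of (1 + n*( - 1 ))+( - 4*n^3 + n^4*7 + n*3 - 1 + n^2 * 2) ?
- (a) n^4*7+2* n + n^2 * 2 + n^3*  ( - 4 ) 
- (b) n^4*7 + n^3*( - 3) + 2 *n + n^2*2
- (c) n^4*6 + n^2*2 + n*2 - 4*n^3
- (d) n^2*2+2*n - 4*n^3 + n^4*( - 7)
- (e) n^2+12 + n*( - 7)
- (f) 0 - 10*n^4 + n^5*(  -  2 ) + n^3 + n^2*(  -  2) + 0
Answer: a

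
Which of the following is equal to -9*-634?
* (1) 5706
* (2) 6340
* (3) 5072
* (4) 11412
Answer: 1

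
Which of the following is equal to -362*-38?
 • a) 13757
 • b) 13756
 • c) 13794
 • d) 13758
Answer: b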